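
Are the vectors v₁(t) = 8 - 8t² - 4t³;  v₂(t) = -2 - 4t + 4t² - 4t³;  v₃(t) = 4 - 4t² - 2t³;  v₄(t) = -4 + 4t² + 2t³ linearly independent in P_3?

linearly dependent

Take coordinates with respect to the standard basis {1, t, …, t³}.
Form the 4×4 matrix with these as columns; its determinant is 0.
A zero determinant means the columns are linearly dependent.
Indeed v₁ - 2v₃ = 0.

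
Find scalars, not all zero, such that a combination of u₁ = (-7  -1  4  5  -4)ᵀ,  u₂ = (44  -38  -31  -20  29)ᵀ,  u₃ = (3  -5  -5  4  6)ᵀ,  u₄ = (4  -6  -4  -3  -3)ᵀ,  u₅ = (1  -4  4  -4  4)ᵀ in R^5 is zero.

3u₁ + u₂ - 3u₃ - 3u₄ - 2u₅ = 0

Set up α₁u₁ + … + α₅u₅ = 0 and solve the homogeneous system.
A generator of the null space is (3, 1, -3, -3, -2).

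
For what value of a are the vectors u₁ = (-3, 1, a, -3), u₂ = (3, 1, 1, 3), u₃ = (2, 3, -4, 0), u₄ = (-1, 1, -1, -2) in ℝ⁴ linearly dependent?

Dependence holds iff the 4×4 matrix [u₁ u₂ u₃ u₄] is singular.
Cofactor expansion gives det = a - 19.
This vanishes exactly when a = 19.

a = 19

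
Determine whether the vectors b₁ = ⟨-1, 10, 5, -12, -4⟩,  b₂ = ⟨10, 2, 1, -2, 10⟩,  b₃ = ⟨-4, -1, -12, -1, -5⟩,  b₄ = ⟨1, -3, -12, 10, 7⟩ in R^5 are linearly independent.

linearly independent

Place the vectors as rows of a 4×5 matrix and reduce to echelon form.
The reduction yields 4 nonzero rows, so the rank is 4.
Since rank = 4 (the number of vectors), the set is linearly independent.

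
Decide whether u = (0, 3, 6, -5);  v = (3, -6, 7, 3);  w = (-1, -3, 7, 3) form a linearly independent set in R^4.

linearly independent

Place the vectors as rows of a 3×4 matrix and reduce to echelon form.
The reduction yields 3 nonzero rows, so the rank is 3.
Since rank = 3 (the number of vectors), the set is linearly independent.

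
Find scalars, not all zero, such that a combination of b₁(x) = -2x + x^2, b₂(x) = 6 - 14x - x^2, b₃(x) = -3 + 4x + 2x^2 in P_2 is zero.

Write each element as a vector in ℝ³ using {1, x, x^2}.
Set up α₁b₁ + … + α₃b₃ = 0 and solve the homogeneous system.
The free variable yields coefficients (3, -1, -2) (any nonzero multiple also works).

3b₁ - b₂ - 2b₃ = 0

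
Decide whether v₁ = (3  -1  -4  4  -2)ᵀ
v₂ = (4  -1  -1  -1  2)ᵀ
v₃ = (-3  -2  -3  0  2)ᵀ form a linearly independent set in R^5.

Place the vectors as rows of a 3×5 matrix and reduce to echelon form.
The reduction yields 3 nonzero rows, so the rank is 3.
Since rank = 3 (the number of vectors), the set is linearly independent.

linearly independent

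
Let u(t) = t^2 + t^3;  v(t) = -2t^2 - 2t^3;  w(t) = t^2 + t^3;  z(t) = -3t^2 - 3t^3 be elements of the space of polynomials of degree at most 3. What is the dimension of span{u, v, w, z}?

Represent each element by its coordinate vector in ℝ⁴.
Put the 4×4 matrix [u|v|w|z] into echelon form.
The echelon form has 1 nonzero row, so the rank is 1.

1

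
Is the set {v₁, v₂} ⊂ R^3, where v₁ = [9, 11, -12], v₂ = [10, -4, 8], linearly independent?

linearly independent

Row-reduce the matrix whose columns are v₁, v₂.
The reduction yields 2 nonzero rows, so the rank is 2.
Since rank = 2 (the number of vectors), the set is linearly independent.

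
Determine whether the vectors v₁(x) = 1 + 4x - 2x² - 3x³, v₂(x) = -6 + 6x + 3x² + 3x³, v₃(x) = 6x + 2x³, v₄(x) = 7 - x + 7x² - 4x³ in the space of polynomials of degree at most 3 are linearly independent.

Take coordinates with respect to the standard basis {1, x, …, x³}.
The matrix [v₁|v₂|v₃|v₄] has determinant -1710.
A nonzero determinant means the columns are linearly independent.

linearly independent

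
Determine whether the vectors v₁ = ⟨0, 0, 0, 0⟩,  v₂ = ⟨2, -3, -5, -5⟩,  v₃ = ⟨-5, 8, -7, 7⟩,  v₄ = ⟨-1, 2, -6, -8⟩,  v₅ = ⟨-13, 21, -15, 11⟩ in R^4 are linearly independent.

There are 5 vectors in a 4-dimensional space, so they cannot be linearly independent.

linearly dependent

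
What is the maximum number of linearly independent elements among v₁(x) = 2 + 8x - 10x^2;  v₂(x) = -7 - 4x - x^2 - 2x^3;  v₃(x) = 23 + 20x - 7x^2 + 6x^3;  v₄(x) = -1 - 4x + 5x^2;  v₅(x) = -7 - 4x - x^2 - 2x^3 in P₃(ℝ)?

2

Represent each element by its coordinate vector in ℝ⁴.
Put the 4×5 matrix [v₁|v₂|v₃|v₄|v₅] into echelon form.
Reduction leaves 2 leading entries, giving rank 2.
(With 5 elements in a 4-dimensional space the rank is at most 4.)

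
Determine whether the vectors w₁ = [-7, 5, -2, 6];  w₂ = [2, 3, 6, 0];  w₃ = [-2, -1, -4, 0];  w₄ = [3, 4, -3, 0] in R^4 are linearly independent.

The matrix [w₁|w₂|w₃|w₄] has determinant 276.
A nonzero determinant means the columns are linearly independent.

linearly independent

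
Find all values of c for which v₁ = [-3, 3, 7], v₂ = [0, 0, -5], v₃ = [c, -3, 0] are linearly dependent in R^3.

The set is linearly dependent precisely when det[v₁; v₂; v₃] = 0.
Expanding, det = 45 - 15*c.
Setting this to zero gives c = 3.

c = 3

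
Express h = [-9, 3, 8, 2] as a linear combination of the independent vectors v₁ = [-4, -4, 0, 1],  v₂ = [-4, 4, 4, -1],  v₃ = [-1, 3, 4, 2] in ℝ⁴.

Write h = c₁v₁ + … + c₃v₃ and equate components.
Row-reducing the augmented matrix gives the unique coefficients (c₁, c₂, c₃) = (1, 1, 1).

h = v₁ + v₂ + v₃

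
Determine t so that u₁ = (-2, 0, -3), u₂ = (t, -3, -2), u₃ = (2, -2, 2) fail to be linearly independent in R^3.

Place the vectors as rows of a 3×3 matrix; dependence ⇔ determinant zero.
Cofactor expansion gives det = 6*t + 2.
Solving 6*t + 2 = 0 yields t = -1/3.

t = -1/3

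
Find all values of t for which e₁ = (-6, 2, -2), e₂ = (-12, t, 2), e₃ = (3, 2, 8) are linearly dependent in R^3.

t = 46/7

Dependence holds iff the 3×3 matrix [e₁ e₂ e₃] is singular.
Expanding, det = 276 - 42*t.
This vanishes exactly when t = 46/7.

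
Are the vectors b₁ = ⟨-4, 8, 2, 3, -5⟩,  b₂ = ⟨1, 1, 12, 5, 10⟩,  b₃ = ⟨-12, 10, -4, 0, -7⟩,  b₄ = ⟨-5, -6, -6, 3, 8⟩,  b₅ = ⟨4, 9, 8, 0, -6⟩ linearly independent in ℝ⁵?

linearly independent

Place the vectors as rows of a 5×5 matrix and reduce to echelon form.
The reduction yields 5 nonzero rows, so the rank is 5.
Since rank = 5 (the number of vectors), the set is linearly independent.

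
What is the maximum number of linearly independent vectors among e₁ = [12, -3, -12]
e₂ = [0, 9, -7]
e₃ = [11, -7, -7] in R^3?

3

Form the matrix with e₁, e₂, e₃ as columns and reduce.
There are 3 pivot columns, so rank = 3.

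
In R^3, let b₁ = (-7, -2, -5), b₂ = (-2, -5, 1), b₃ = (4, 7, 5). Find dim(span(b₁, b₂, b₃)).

3

Put the 3×3 matrix [b₁|b₂|b₃] into echelon form.
There are 3 pivot columns, so rank = 3.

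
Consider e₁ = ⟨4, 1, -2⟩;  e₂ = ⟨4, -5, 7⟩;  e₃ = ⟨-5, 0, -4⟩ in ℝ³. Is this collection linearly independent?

linearly independent

The matrix [e₁|e₂|e₃] has determinant 111.
A nonzero determinant means the columns are linearly independent.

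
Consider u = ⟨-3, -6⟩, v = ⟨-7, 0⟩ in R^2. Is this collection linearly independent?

linearly independent

Place the vectors as rows of a 2×2 matrix and reduce to echelon form.
The reduction yields 2 nonzero rows, so the rank is 2.
Since rank = 2 (the number of vectors), the set is linearly independent.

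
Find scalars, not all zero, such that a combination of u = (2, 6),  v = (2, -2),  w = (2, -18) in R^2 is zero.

2u - 3v + w = 0

Solve the homogeneous system with u, v, w as columns by row-reducing the coefficient matrix.
The free variable yields coefficients (2, -3, 1) (any nonzero multiple also works).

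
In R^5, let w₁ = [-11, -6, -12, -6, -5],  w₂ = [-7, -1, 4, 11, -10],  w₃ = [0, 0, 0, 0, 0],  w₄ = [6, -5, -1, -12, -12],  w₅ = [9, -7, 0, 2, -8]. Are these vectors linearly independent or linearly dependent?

linearly dependent

One of the vectors is the zero vector, so the set is linearly dependent.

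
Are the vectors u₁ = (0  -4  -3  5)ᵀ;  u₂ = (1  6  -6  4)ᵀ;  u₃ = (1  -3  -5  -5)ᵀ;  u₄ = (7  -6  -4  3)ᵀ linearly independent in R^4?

linearly independent

The matrix [u₁|u₂|u₃|u₄] has determinant 3359.
A nonzero determinant means the columns are linearly independent.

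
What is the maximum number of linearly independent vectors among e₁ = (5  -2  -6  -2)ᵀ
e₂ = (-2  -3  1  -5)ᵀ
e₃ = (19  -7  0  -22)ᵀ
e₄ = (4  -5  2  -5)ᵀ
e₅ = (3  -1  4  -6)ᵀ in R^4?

Put the 4×5 matrix [e₁|e₂|e₃|e₄|e₅] into echelon form.
Exactly 4 pivots survive; hence the rank is 4.
(With 5 elements in a 4-dimensional space the rank is at most 4.)

4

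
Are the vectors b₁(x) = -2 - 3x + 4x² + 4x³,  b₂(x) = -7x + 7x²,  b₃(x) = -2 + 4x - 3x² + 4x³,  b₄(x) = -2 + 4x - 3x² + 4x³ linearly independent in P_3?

linearly dependent

Write each element as a coordinate vector in ℝ⁴ using {1, x, …, x³}.
Two of the vectors are equal, giving an immediate dependence.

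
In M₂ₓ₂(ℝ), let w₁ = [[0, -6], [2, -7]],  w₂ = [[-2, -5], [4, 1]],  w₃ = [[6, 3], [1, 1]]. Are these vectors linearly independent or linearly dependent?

linearly independent

Take coordinates with respect to the standard basis {E₁₁, E₁₂, E₂₁, E₂₂}.
Row-reduce the matrix whose columns are w₁, w₂, w₃.
The reduction yields 3 nonzero rows, so the rank is 3.
Since rank = 3 (the number of vectors), the set is linearly independent.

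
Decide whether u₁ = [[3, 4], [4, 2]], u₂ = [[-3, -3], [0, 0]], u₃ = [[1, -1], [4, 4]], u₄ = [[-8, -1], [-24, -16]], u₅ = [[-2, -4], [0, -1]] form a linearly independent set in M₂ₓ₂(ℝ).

linearly dependent

Take coordinates with respect to the standard basis {E₁₁, E₁₂, E₂₁, E₂₂}.
There are 5 vectors in a 4-dimensional space, so they cannot be linearly independent.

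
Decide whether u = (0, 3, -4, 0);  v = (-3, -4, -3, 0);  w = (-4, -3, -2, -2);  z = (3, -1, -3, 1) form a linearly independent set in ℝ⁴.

linearly independent

Form the 4×4 matrix with these as columns; its determinant is -182.
A nonzero determinant means the columns are linearly independent.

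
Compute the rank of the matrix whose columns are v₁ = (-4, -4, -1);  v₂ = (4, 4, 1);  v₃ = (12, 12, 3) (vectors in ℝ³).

Row-reduce the 3×3 matrix with these as rows.
There is 1 pivot column, so rank = 1.

1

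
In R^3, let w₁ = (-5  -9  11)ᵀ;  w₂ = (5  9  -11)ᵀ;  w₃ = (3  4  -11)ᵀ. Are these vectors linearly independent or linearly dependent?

Form the 3×3 matrix with these as columns; its determinant is 0.
A zero determinant means the columns are linearly dependent.
Indeed w₁ + w₂ = 0.

linearly dependent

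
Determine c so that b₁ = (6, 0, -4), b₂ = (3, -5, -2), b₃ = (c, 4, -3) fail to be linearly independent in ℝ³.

Dependence holds iff the 3×3 matrix [b₁ b₂ b₃] is singular.
Expanding, det = 90 - 20*c.
Setting this to zero gives c = 9/2.

c = 9/2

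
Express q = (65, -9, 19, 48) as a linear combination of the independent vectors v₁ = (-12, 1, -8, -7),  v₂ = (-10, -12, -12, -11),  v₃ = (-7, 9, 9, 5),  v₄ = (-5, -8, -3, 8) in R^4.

Solve the system with v₁, v₂, v₃, v₄ as columns and q as the right-hand side.
Back-substitution yields (c₁, …, c₄) = (-2, -3, -3, 2).

q = -2v₁ - 3v₂ - 3v₃ + 2v₄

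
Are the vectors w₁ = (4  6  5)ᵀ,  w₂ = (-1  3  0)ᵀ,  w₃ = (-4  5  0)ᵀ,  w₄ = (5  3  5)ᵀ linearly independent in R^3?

linearly dependent

There are 4 vectors in a 3-dimensional space, so they cannot be linearly independent.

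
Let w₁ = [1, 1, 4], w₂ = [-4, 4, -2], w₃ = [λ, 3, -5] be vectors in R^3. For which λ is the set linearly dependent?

The vectors are dependent exactly when the determinant of the matrix with rows w₁, w₂, w₃ vanishes.
Cofactor expansion gives det = -18*λ - 82.
Solving -18*λ - 82 = 0 yields λ = -41/9.

λ = -41/9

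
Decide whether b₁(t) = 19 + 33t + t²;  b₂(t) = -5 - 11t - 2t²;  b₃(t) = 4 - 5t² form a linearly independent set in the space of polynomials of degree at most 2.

Take coordinates with respect to the standard basis {1, t, t²}.
Form the 3×3 matrix with these as columns; its determinant is 0.
A zero determinant means the columns are linearly dependent.
Indeed b₁ + 3b₂ - b₃ = 0.

linearly dependent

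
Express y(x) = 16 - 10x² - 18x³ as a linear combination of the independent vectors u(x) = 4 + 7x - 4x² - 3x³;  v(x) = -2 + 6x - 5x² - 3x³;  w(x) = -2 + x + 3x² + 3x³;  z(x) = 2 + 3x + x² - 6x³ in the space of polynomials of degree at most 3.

y = u - v - 4w + z

Identify each element with its coordinate vector in ℝ⁴ via {1, x, …, x³}.
Solve the system with u, v, w, z as columns and y as the right-hand side.
The system has the unique solution (a₁, …, a₄) = (1, -1, -4, 1).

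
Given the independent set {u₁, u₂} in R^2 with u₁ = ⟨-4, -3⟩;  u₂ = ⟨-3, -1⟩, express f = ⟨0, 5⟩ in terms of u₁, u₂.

Set up the augmented matrix [u₁ | u₂ | f] and row-reduce.
The system has the unique solution (c₁, c₂) = (-3, 4).

f = -3u₁ + 4u₂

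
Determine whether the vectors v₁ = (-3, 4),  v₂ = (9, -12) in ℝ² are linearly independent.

linearly dependent

Row-reduce the matrix whose columns are v₁, v₂.
The reduction yields 1 nonzero row, so the rank is 1.
Since rank 1 < 2, the set is linearly dependent.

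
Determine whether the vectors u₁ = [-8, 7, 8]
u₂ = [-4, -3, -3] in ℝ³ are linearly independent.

Row-reduce the matrix whose columns are u₁, u₂.
The reduction yields 2 nonzero rows, so the rank is 2.
Since rank = 2 (the number of vectors), the set is linearly independent.

linearly independent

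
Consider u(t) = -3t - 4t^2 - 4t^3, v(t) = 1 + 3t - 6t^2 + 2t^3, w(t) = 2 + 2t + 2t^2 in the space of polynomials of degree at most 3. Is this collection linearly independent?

Take coordinates with respect to the standard basis {1, t, …, t^3}.
Row-reduce the matrix whose columns are u, v, w.
The reduction yields 3 nonzero rows, so the rank is 3.
Since rank = 3 (the number of vectors), the set is linearly independent.

linearly independent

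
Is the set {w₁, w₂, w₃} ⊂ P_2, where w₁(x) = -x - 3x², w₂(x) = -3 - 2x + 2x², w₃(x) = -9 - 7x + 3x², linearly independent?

linearly dependent

Write each element as a coordinate vector in ℝ³ using {1, x, x²}.
The matrix [w₁|w₂|w₃] has determinant 0.
A zero determinant means the columns are linearly dependent.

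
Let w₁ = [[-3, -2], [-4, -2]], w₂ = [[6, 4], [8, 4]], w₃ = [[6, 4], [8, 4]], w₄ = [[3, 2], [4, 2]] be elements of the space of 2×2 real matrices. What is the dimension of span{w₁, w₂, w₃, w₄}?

Represent each element by its coordinate vector in ℝ⁴.
Row-reduce the 4×4 matrix with these as rows.
Exactly 1 pivot survives; hence the rank is 1.

1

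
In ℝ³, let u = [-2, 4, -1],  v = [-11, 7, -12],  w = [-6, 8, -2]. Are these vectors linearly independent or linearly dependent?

The matrix [u|v|w] has determinant 82.
A nonzero determinant means the columns are linearly independent.

linearly independent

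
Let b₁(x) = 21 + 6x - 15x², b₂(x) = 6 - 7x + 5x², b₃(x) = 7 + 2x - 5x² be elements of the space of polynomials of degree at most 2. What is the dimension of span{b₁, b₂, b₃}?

dim = 2

Represent each element by its coordinate vector in ℝ³.
Put the 3×3 matrix [b₁|b₂|b₃] into echelon form.
There are 2 pivot columns, so rank = 2.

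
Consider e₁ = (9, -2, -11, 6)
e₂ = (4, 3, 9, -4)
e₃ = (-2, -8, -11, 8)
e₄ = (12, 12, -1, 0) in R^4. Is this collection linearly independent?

The matrix [e₁|e₂|e₃|e₄] has determinant 3060.
A nonzero determinant means the columns are linearly independent.

linearly independent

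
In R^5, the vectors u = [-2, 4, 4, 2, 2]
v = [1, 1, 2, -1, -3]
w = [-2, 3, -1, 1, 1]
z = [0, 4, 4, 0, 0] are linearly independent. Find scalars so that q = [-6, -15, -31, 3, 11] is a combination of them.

Write q = c₁u + … + c₄z and equate components.
Row-reducing the augmented matrix gives the unique coefficients (c₁, …, c₄) = (-2, -4, 3, -3).

q = -2u - 4v + 3w - 3z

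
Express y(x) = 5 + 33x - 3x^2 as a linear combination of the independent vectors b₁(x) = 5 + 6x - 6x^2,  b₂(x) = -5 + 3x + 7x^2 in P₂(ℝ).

Take coordinate vectors relative to {1, x, x^2}.
Set up the augmented matrix [b₁ | b₂ | y] and row-reduce.
Back-substitution yields (c₁, c₂) = (4, 3).

y = 4b₁ + 3b₂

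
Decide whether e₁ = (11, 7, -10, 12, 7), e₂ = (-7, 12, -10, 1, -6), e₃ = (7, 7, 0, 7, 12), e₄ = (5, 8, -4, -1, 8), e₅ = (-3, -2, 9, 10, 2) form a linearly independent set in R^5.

Form the 5×5 matrix with these as columns; its determinant is 4770.
A nonzero determinant means the columns are linearly independent.

linearly independent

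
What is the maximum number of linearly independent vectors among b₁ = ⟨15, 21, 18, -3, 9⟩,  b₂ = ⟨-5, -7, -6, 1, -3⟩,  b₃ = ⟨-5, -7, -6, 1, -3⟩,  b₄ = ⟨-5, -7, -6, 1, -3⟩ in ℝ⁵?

1

Put the 5×4 matrix [b₁|b₂|b₃|b₄] into echelon form.
There is 1 pivot column, so rank = 1.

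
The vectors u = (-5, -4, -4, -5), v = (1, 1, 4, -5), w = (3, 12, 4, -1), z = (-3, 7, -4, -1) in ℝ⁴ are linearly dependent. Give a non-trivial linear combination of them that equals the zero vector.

u - v + w - z = 0

Write the vectors as columns of a matrix and find a nonzero vector in its null space.
A generator of the null space is (1, -1, 1, -1).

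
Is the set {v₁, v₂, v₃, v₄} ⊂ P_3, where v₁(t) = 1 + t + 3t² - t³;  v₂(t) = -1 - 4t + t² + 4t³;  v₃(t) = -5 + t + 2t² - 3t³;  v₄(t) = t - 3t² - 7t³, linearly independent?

linearly independent

Take coordinates with respect to the standard basis {1, t, …, t³}.
Place the vectors as rows of a 4×4 matrix and reduce to echelon form.
The reduction yields 4 nonzero rows, so the rank is 4.
Since rank = 4 (the number of vectors), the set is linearly independent.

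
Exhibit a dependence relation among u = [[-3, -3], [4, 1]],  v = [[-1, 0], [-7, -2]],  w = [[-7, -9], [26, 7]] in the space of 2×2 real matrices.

Pass to coordinate vectors relative to the basis {E₁₁, E₁₂, E₂₁, E₂₂}.
Set up α₁u + … + α₃w = 0 and solve the homogeneous system.
The free variable yields coefficients (3, -2, -1) (any nonzero multiple also works).

3u - 2v - w = 0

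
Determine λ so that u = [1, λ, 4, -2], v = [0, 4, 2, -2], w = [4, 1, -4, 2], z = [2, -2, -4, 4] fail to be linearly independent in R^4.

Place the vectors as rows of a 4×4 matrix; dependence ⇔ determinant zero.
Cofactor expansion gives det = 8*λ - 112.
Setting this to zero gives λ = 14.

λ = 14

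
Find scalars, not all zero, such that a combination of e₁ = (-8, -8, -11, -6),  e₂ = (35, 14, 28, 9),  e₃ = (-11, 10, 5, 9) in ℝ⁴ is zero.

3e₁ + e₂ + e₃ = 0

Write the vectors as columns of a matrix and find a nonzero vector in its null space.
One solution (up to scaling) is (3, 1, 1).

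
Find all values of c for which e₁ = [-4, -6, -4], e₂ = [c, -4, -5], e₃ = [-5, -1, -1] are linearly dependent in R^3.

c = -33

Place the vectors as rows of a 3×3 matrix; dependence ⇔ determinant zero.
Cofactor expansion gives det = -2*c - 66.
This vanishes exactly when c = -33.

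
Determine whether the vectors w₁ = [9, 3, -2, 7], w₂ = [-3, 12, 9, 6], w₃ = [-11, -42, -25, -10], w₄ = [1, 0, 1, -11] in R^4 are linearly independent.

Form the 4×4 matrix with these as columns; its determinant is 0.
A zero determinant means the columns are linearly dependent.

linearly dependent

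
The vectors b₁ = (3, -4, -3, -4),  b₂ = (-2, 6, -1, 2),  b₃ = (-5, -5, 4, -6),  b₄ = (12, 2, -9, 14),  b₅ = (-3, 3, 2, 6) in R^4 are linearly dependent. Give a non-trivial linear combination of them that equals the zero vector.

Solve the homogeneous system with b₁, b₂, b₃, b₄, b₅ as columns by row-reducing the coefficient matrix.
A generator of the null space is (2, -1, -2, -1, 2).

2b₁ - b₂ - 2b₃ - b₄ + 2b₅ = 0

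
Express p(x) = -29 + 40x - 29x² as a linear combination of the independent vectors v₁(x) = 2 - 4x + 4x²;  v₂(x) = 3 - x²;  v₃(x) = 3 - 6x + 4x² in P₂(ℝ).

p = -4v₁ - 3v₂ - 4v₃

Identify each element with its coordinate vector in ℝ³ via {1, x, x²}.
Set up the augmented matrix [v₁ | v₂ | v₃ | p] and row-reduce.
The system has the unique solution (a₁, a₂, a₃) = (-4, -3, -4).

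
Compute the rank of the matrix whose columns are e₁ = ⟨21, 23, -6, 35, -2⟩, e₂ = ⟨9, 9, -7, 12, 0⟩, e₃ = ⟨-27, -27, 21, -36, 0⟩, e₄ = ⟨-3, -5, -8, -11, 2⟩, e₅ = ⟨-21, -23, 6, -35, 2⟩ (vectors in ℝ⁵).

Put the 5×5 matrix [e₁|e₂|e₃|e₄|e₅] into echelon form.
Reduction leaves 2 leading entries, giving rank 2.

rank 2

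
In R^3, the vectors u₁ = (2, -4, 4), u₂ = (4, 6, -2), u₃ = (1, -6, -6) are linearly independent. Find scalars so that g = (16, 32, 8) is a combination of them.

Write g = α₁u₁ + … + α₃u₃ and equate components.
The system has the unique solution (α₁, α₂, α₃) = (1, 4, -2).

g = u₁ + 4u₂ - 2u₃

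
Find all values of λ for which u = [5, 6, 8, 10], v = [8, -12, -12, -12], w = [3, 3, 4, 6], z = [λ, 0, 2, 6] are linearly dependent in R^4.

Dependence holds iff the 4×4 matrix [u v w z] is singular.
Cofactor expansion gives det = 240 - 24*λ.
Solving 240 - 24*λ = 0 yields λ = 10.

λ = 10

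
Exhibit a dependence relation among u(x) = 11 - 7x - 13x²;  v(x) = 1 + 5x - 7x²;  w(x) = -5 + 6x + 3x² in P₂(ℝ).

u - v + 2w = 0

Write each element as a vector in ℝ³ using {1, x, x²}.
Set up α₁u + … + α₃w = 0 and solve the homogeneous system.
The free variable yields coefficients (1, -1, 2) (any nonzero multiple also works).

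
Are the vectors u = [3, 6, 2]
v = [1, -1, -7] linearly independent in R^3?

linearly independent

Row-reduce the matrix whose columns are u, v.
The reduction yields 2 nonzero rows, so the rank is 2.
Since rank = 2 (the number of vectors), the set is linearly independent.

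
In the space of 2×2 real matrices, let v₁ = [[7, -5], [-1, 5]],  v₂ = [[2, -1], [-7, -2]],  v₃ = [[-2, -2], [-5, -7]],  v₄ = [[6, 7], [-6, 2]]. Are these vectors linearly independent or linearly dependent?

linearly independent

Take coordinates with respect to the standard basis {E₁₁, E₁₂, E₂₁, E₂₂}.
Form the 4×4 matrix with these as columns; its determinant is 1419.
A nonzero determinant means the columns are linearly independent.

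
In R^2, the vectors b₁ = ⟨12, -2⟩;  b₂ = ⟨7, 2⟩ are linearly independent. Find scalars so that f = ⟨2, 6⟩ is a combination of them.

f = -b₁ + 2b₂

Since b₁, b₂ are independent, the coefficients expressing f are uniquely determined by a linear system.
Row-reducing the augmented matrix gives the unique coefficients (c₁, c₂) = (-1, 2).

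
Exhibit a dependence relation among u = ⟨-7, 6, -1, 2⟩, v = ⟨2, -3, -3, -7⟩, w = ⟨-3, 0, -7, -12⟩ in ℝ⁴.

Set up α₁u + … + α₃w = 0 and solve the homogeneous system.
The free variable yields coefficients (1, 2, -1) (any nonzero multiple also works).

u + 2v - w = 0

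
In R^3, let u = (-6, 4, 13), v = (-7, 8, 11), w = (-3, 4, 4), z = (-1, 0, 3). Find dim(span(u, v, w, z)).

Form the matrix with u, v, w, z as columns and reduce.
The echelon form has 2 nonzero rows, so the rank is 2.
(With 4 elements in a 3-dimensional space the rank is at most 3.)

2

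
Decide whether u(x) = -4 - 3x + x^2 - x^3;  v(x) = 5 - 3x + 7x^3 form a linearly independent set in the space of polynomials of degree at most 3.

Take coordinates with respect to the standard basis {1, x, …, x^3}.
Row-reduce the matrix whose columns are u, v.
The reduction yields 2 nonzero rows, so the rank is 2.
Since rank = 2 (the number of vectors), the set is linearly independent.

linearly independent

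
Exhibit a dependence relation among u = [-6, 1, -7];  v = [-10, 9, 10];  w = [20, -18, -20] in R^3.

2v + w = 0

Solve the homogeneous system with u, v, w as columns by row-reducing the coefficient matrix.
A generator of the null space is (0, 2, 1).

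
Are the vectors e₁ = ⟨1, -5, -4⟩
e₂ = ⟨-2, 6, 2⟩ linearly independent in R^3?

linearly independent

Row-reduce the matrix whose columns are e₁, e₂.
The reduction yields 2 nonzero rows, so the rank is 2.
Since rank = 2 (the number of vectors), the set is linearly independent.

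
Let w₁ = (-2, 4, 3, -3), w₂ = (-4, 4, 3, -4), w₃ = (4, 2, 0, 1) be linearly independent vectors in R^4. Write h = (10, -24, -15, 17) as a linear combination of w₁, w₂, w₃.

h = -w₁ - 4w₂ - 2w₃

Solve the system with w₁, w₂, w₃ as columns and h as the right-hand side.
Row-reducing the augmented matrix gives the unique coefficients (α₁, α₂, α₃) = (-1, -4, -2).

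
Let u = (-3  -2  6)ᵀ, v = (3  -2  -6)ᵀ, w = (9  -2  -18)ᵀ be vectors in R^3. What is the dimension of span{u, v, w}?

2

Row-reduce the 3×3 matrix with these as rows.
Exactly 2 pivots survive; hence the rank is 2.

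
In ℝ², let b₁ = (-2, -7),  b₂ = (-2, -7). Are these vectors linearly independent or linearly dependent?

Two of the vectors are equal, giving an immediate dependence.

linearly dependent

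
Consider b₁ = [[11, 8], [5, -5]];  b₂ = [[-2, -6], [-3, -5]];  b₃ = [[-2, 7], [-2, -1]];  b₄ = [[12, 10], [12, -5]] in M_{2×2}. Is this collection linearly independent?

linearly independent

Take coordinates with respect to the standard basis {E₁₁, E₁₂, E₂₁, E₂₂}.
Place the vectors as rows of a 4×4 matrix and reduce to echelon form.
The reduction yields 4 nonzero rows, so the rank is 4.
Since rank = 4 (the number of vectors), the set is linearly independent.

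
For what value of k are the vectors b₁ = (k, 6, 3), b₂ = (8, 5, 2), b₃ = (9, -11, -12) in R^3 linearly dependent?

Place the vectors as rows of a 3×3 matrix; dependence ⇔ determinant zero.
Expanding, det = 285 - 38*k.
Solving 285 - 38*k = 0 yields k = 15/2.

k = 15/2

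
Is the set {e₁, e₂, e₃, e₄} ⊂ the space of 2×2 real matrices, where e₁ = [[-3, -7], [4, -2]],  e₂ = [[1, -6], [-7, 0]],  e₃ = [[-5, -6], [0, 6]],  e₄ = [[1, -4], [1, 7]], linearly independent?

linearly independent

Write each element as a coordinate vector in ℝ⁴ using {E₁₁, E₁₂, E₂₁, E₂₂}.
Place the vectors as rows of a 4×4 matrix and reduce to echelon form.
The reduction yields 4 nonzero rows, so the rank is 4.
Since rank = 4 (the number of vectors), the set is linearly independent.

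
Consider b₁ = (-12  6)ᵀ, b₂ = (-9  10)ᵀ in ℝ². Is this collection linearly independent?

Form the 2×2 matrix with these as columns; its determinant is -66.
A nonzero determinant means the columns are linearly independent.

linearly independent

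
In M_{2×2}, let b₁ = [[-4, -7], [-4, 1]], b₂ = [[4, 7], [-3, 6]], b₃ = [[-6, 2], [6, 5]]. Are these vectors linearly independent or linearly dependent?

linearly independent

Write each element as a coordinate vector in ℝ⁴ using {E₁₁, E₁₂, E₂₁, E₂₂}.
Place the vectors as rows of a 3×4 matrix and reduce to echelon form.
The reduction yields 3 nonzero rows, so the rank is 3.
Since rank = 3 (the number of vectors), the set is linearly independent.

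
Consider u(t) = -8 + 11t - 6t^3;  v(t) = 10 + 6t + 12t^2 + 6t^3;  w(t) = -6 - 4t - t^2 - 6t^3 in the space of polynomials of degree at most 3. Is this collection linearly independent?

linearly independent

Write each element as a coordinate vector in ℝ⁴ using {1, t, …, t^3}.
Place the vectors as rows of a 3×4 matrix and reduce to echelon form.
The reduction yields 3 nonzero rows, so the rank is 3.
Since rank = 3 (the number of vectors), the set is linearly independent.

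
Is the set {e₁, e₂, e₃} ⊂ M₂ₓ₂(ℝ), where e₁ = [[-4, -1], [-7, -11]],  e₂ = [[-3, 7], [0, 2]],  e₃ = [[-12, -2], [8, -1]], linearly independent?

linearly independent

Write each element as a coordinate vector in ℝ⁴ using {E₁₁, E₁₂, E₂₁, E₂₂}.
Row-reduce the matrix whose columns are e₁, e₂, e₃.
The reduction yields 3 nonzero rows, so the rank is 3.
Since rank = 3 (the number of vectors), the set is linearly independent.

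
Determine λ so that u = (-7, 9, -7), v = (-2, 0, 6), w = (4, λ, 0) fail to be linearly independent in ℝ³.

Place the vectors as rows of a 3×3 matrix; dependence ⇔ determinant zero.
The determinant works out to 56*λ + 216.
Solving 56*λ + 216 = 0 yields λ = -27/7.

λ = -27/7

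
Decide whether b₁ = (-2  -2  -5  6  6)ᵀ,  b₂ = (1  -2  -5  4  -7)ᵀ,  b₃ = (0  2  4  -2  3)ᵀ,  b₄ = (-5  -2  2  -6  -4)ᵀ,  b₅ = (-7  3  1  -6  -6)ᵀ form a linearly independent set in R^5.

linearly independent

Row-reduce the matrix whose columns are b₁, b₂, b₃, b₄, b₅.
The reduction yields 5 nonzero rows, so the rank is 5.
Since rank = 5 (the number of vectors), the set is linearly independent.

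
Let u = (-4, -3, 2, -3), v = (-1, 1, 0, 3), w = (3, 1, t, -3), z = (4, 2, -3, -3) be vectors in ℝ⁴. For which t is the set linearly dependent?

t = -2

The vectors are dependent exactly when the determinant of the matrix with rows u, v, w, z vanishes.
Cofactor expansion gives det = 27*t + 54.
Solving 27*t + 54 = 0 yields t = -2.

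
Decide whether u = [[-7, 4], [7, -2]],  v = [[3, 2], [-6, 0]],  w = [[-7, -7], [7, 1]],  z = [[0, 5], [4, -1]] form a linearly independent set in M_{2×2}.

Write each element as a coordinate vector in ℝ⁴ using {E₁₁, E₁₂, E₂₁, E₂₂}.
Place the vectors as rows of a 4×4 matrix and reduce to echelon form.
The reduction yields 4 nonzero rows, so the rank is 4.
Since rank = 4 (the number of vectors), the set is linearly independent.

linearly independent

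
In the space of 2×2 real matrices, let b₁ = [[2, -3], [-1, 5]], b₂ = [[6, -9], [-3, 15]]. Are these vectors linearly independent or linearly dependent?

Write each element as a coordinate vector in ℝ⁴ using {E₁₁, E₁₂, E₂₁, E₂₂}.
One vector is a scalar multiple of another, so the set is dependent.

linearly dependent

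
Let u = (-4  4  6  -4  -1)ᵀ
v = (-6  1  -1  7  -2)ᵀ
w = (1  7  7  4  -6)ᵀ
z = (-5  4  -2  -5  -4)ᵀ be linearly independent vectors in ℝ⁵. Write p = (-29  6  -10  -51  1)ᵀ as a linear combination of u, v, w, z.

Solve the system with u, v, w, z as columns and p as the right-hand side.
Row-reducing the augmented matrix gives the unique coefficients (a₁, …, a₄) = (3, -1, -3, 4).

p = 3u - v - 3w + 4z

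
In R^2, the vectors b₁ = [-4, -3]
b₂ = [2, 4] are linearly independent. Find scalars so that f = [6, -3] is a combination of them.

f = -3b₁ - 3b₂

Set up the augmented matrix [b₁ | b₂ | f] and row-reduce.
Back-substitution yields (c₁, c₂) = (-3, -3).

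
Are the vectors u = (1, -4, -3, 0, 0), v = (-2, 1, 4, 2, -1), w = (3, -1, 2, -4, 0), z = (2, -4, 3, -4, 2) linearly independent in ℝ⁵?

Place the vectors as rows of a 4×5 matrix and reduce to echelon form.
The reduction yields 4 nonzero rows, so the rank is 4.
Since rank = 4 (the number of vectors), the set is linearly independent.

linearly independent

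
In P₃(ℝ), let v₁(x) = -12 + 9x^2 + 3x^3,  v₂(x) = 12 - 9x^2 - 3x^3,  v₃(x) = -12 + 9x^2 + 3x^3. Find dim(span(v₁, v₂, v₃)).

dim = 1

Use coordinates relative to {1, x, …, x^3}.
Apply Gaussian elimination to the matrix whose rows are v₁, v₂, v₃.
Reduction leaves 1 leading entry, giving rank 1.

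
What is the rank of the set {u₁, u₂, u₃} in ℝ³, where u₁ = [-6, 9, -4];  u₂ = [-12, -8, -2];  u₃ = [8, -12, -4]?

Apply Gaussian elimination to the matrix whose rows are u₁, u₂, u₃.
The echelon form has 3 nonzero rows, so the rank is 3.

3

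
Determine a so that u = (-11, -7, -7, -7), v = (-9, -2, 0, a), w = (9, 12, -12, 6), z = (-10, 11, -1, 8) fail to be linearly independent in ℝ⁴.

Place the vectors as rows of a 4×4 matrix; dependence ⇔ determinant zero.
The determinant works out to -3756*a - 5634.
Solving -3756*a - 5634 = 0 yields a = -3/2.

a = -3/2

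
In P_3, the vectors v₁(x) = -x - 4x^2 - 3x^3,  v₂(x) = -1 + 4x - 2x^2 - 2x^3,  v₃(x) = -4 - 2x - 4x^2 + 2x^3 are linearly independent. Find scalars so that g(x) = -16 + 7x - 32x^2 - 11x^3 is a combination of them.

Take coordinate vectors relative to {1, x, …, x^3}.
Solve the system with v₁, v₂, v₃ as columns and g as the right-hand side.
Back-substitution yields (a₁, a₂, a₃) = (3, 4, 3).

g = 3v₁ + 4v₂ + 3v₃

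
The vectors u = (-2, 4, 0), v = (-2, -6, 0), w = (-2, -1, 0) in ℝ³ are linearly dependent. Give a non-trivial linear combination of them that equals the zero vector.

u + v - 2w = 0

Set up α₁u + … + α₃w = 0 and solve the homogeneous system.
One solution (up to scaling) is (1, 1, -2).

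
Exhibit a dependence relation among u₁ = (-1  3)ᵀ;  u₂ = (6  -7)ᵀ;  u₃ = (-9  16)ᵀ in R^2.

Row-reduce the matrix with u₁, u₂, u₃ as columns; the null space gives the coefficients.
The free variable yields coefficients (3, -1, -1) (any nonzero multiple also works).

3u₁ - u₂ - u₃ = 0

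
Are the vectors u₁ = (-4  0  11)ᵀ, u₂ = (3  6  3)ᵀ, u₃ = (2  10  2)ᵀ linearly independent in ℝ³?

Form the 3×3 matrix with these as columns; its determinant is 270.
A nonzero determinant means the columns are linearly independent.

linearly independent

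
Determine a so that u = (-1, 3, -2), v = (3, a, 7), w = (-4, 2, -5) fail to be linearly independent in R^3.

a = -37/3

Place the vectors as rows of a 3×3 matrix; dependence ⇔ determinant zero.
Expanding, det = -3*a - 37.
Solving -3*a - 37 = 0 yields a = -37/3.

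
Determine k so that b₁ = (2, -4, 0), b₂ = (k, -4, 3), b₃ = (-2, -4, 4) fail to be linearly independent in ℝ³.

The vectors are dependent exactly when the determinant of the matrix with rows b₁, b₂, b₃ vanishes.
The determinant works out to 16*k + 16.
This vanishes exactly when k = -1.

k = -1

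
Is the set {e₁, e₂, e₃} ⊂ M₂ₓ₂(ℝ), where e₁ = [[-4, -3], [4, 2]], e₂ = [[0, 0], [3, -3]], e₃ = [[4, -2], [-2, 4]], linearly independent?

linearly independent

Take coordinates with respect to the standard basis {E₁₁, E₁₂, E₂₁, E₂₂}.
Place the vectors as rows of a 3×4 matrix and reduce to echelon form.
The reduction yields 3 nonzero rows, so the rank is 3.
Since rank = 3 (the number of vectors), the set is linearly independent.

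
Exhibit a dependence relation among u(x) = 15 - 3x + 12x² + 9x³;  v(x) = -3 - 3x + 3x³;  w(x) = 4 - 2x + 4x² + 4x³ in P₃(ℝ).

Write each element as a vector in ℝ⁴ using {1, x, …, x³}.
Write the vectors as columns of a matrix and find a nonzero vector in its null space.
A generator of the null space is (1, 1, -3).

u + v - 3w = 0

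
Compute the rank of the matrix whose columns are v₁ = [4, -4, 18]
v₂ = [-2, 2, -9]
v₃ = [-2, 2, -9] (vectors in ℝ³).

1

Row-reduce the 3×3 matrix with these as rows.
The echelon form has 1 nonzero row, so the rank is 1.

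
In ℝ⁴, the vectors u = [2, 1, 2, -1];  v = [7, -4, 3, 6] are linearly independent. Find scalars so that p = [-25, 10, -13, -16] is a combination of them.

Since u, v are independent, the coefficients expressing p are uniquely determined by a linear system.
The system has the unique solution (c₁, c₂) = (-2, -3).

p = -2u - 3v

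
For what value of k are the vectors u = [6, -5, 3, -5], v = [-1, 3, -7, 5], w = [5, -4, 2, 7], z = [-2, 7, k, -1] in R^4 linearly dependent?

k = -17

Place the vectors as rows of a 4×4 matrix; dependence ⇔ determinant zero.
Expanding, det = -141*k - 2397.
This vanishes exactly when k = -17.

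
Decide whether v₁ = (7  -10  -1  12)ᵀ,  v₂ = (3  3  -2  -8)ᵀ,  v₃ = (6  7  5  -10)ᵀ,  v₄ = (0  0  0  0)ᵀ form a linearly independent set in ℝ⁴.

linearly dependent

One of the vectors is the zero vector, so the set is linearly dependent.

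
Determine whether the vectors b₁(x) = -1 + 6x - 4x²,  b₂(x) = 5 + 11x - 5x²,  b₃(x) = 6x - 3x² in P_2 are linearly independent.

Take coordinates with respect to the standard basis {1, x, x²}.
Form the 3×3 matrix with these as columns; its determinant is -27.
A nonzero determinant means the columns are linearly independent.

linearly independent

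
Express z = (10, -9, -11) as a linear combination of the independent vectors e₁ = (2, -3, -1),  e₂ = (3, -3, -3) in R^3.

Set up the augmented matrix [e₁ | e₂ | z] and row-reduce.
Back-substitution yields (a₁, a₂) = (-1, 4).

z = -e₁ + 4e₂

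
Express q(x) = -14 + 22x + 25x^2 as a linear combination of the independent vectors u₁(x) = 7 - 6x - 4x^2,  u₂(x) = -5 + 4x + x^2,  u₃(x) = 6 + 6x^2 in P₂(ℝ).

q = -3u₁ + u₂ + 2u₃

Work in coordinates with respect to the standard basis {1, x, x^2}.
Set up the augmented matrix [u₁ | u₂ | u₃ | q] and row-reduce.
The system has the unique solution (a₁, a₂, a₃) = (-3, 1, 2).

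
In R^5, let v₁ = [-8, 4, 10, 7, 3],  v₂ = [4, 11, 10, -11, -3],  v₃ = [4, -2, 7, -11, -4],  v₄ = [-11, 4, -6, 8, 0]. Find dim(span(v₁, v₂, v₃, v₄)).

Apply Gaussian elimination to the matrix whose rows are v₁, v₂, v₃, v₄.
There are 4 pivot columns, so rank = 4.

dim = 4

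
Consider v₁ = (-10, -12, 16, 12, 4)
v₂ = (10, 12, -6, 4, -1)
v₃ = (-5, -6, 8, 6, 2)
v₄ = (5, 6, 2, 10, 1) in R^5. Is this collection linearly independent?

One vector is a scalar multiple of another, so the set is dependent.

linearly dependent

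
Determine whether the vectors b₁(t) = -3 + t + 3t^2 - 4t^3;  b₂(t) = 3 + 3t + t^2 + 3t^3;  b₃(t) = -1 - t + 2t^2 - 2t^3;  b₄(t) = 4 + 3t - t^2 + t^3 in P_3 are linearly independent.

Take coordinates with respect to the standard basis {1, t, …, t^3}.
The matrix [b₁|b₂|b₃|b₄] has determinant 107.
A nonzero determinant means the columns are linearly independent.

linearly independent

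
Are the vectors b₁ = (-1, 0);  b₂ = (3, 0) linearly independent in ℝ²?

One vector is a scalar multiple of another, so the set is dependent.

linearly dependent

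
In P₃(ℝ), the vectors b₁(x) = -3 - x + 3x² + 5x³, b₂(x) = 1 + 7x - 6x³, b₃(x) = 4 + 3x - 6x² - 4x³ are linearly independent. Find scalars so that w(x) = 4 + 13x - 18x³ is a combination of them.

Identify each element with its coordinate vector in ℝ⁴ via {1, x, …, x³}.
Since b₁, b₂, b₃ are independent, the coefficients expressing w are uniquely determined by a linear system.
The system has the unique solution (a₁, a₂, a₃) = (-2, 2, -1).

w = -2b₁ + 2b₂ - b₃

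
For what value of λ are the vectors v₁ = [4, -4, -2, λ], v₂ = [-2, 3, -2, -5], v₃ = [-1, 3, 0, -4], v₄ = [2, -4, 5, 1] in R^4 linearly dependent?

Place the vectors as rows of a 4×4 matrix; dependence ⇔ determinant zero.
Expanding, det = 11*λ - 198.
This vanishes exactly when λ = 18.

λ = 18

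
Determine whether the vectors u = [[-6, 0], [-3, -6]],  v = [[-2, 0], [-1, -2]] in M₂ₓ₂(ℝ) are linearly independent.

Take coordinates with respect to the standard basis {E₁₁, E₁₂, E₂₁, E₂₂}.
Place the vectors as rows of a 2×4 matrix and reduce to echelon form.
The reduction yields 1 nonzero row, so the rank is 1.
Since rank 1 < 2, the set is linearly dependent.
Indeed u - 3v = 0.

linearly dependent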